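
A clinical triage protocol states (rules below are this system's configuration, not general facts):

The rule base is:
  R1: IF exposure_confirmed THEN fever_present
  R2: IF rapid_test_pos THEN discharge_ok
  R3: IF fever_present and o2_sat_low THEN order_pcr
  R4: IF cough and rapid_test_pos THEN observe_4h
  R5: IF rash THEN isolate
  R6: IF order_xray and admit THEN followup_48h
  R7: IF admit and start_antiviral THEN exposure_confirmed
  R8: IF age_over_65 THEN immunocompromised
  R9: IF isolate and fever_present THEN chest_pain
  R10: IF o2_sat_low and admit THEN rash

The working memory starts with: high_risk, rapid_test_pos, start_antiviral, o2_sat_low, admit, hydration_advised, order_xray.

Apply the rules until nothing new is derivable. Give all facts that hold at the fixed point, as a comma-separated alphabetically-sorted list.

admit, chest_pain, discharge_ok, exposure_confirmed, fever_present, followup_48h, high_risk, hydration_advised, isolate, o2_sat_low, order_pcr, order_xray, rapid_test_pos, rash, start_antiviral

Round 1: R2 [IF rapid_test_pos THEN discharge_ok]; R6 [IF order_xray and admit THEN followup_48h]; R7 [IF admit and start_antiviral THEN exposure_confirmed]; R10 [IF o2_sat_low and admit THEN rash]. New: discharge_ok, followup_48h, exposure_confirmed, rash.
Round 2: R1 [IF exposure_confirmed THEN fever_present]; R5 [IF rash THEN isolate]. New: fever_present, isolate.
Round 3: R3 [IF fever_present and o2_sat_low THEN order_pcr]; R9 [IF isolate and fever_present THEN chest_pain]. New: order_pcr, chest_pain.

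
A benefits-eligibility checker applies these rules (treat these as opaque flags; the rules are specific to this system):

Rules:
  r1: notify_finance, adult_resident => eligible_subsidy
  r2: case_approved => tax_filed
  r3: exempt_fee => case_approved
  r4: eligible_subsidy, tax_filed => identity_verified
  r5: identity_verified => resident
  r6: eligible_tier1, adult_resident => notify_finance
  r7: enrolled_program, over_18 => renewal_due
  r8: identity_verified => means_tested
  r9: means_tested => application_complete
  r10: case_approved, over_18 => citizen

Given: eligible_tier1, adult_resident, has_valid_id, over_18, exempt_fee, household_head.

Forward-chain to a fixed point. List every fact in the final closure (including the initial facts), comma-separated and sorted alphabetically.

Round 1: r3 [exempt_fee => case_approved]; r6 [eligible_tier1, adult_resident => notify_finance]. New: case_approved, notify_finance.
Round 2: r1 [notify_finance, adult_resident => eligible_subsidy]; r2 [case_approved => tax_filed]; r10 [case_approved, over_18 => citizen]. New: eligible_subsidy, tax_filed, citizen.
Round 3: r4 [eligible_subsidy, tax_filed => identity_verified]. New: identity_verified.
Round 4: r5 [identity_verified => resident]; r8 [identity_verified => means_tested]. New: resident, means_tested.
Round 5: r9 [means_tested => application_complete]. New: application_complete.

adult_resident, application_complete, case_approved, citizen, eligible_subsidy, eligible_tier1, exempt_fee, has_valid_id, household_head, identity_verified, means_tested, notify_finance, over_18, resident, tax_filed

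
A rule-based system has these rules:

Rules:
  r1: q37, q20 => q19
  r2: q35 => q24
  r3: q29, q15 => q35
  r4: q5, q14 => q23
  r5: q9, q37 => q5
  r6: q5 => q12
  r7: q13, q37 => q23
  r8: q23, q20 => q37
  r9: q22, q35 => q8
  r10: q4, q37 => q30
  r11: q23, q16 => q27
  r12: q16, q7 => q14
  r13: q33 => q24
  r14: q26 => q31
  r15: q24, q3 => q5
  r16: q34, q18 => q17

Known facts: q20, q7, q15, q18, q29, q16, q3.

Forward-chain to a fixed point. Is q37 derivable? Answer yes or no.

Round 1: r3 [q29, q15 => q35]; r12 [q16, q7 => q14]. New: q35, q14.
Round 2: r2 [q35 => q24]. New: q24.
Round 3: r15 [q24, q3 => q5]. New: q5.
Round 4: r4 [q5, q14 => q23]; r6 [q5 => q12]. New: q23, q12.
Round 5: r8 [q23, q20 => q37]; r11 [q23, q16 => q27]. New: q37, q27.
Round 6: r1 [q37, q20 => q19]. New: q19.
q37 appears in round 5, so it is derivable.

yes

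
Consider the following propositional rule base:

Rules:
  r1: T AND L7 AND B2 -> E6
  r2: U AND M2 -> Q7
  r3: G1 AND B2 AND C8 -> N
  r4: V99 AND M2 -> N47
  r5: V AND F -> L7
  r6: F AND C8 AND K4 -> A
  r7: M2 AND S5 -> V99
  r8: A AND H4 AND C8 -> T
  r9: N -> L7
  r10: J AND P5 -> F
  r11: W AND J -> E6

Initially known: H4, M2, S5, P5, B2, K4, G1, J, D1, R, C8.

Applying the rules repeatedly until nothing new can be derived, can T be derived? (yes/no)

Round 1: r3 [G1 AND B2 AND C8 -> N]; r7 [M2 AND S5 -> V99]; r10 [J AND P5 -> F]. New: N, V99, F.
Round 2: r4 [V99 AND M2 -> N47]; r6 [F AND C8 AND K4 -> A]; r9 [N -> L7]. New: N47, A, L7.
Round 3: r8 [A AND H4 AND C8 -> T]. New: T.
Round 4: r1 [T AND L7 AND B2 -> E6]. New: E6.
T appears in round 3, so it is derivable.

yes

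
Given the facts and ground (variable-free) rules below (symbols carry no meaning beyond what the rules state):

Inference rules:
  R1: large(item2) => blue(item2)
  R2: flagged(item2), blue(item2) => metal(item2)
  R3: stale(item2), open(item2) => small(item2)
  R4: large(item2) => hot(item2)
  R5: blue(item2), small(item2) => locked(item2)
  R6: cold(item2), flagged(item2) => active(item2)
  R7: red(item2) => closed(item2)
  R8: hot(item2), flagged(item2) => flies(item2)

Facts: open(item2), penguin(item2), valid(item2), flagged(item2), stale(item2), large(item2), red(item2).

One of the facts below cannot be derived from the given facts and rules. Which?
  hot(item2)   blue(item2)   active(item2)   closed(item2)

active(item2)

[1] R1 [large(item2) => blue(item2)]; R3 [stale(item2), open(item2) => small(item2)]; R4 [large(item2) => hot(item2)]; R7 [red(item2) => closed(item2)]. ⇒ new: blue(item2), small(item2), hot(item2), closed(item2).
[2] R2 [flagged(item2), blue(item2) => metal(item2)]; R5 [blue(item2), small(item2) => locked(item2)]; R8 [hot(item2), flagged(item2) => flies(item2)]. ⇒ new: metal(item2), locked(item2), flies(item2).
Derived: closed(item2) (round 1), blue(item2) (round 1), hot(item2) (round 1). active(item2) never appears in any round.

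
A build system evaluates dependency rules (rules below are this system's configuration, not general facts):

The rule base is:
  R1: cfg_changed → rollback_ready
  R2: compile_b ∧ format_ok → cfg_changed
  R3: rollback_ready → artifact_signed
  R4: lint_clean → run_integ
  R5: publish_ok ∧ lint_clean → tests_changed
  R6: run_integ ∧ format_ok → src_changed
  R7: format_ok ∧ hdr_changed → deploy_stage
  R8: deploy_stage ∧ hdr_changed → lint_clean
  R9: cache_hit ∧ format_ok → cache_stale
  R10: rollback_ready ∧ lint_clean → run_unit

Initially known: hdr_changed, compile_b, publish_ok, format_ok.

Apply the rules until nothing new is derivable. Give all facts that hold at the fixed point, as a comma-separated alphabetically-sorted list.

[1] R2 [compile_b ∧ format_ok → cfg_changed]; R7 [format_ok ∧ hdr_changed → deploy_stage]. ⇒ new: cfg_changed, deploy_stage.
[2] R1 [cfg_changed → rollback_ready]; R8 [deploy_stage ∧ hdr_changed → lint_clean]. ⇒ new: rollback_ready, lint_clean.
[3] R3 [rollback_ready → artifact_signed]; R4 [lint_clean → run_integ]; R5 [publish_ok ∧ lint_clean → tests_changed]; R10 [rollback_ready ∧ lint_clean → run_unit]. ⇒ new: artifact_signed, run_integ, tests_changed, run_unit.
[4] R6 [run_integ ∧ format_ok → src_changed]. ⇒ new: src_changed.

artifact_signed, cfg_changed, compile_b, deploy_stage, format_ok, hdr_changed, lint_clean, publish_ok, rollback_ready, run_integ, run_unit, src_changed, tests_changed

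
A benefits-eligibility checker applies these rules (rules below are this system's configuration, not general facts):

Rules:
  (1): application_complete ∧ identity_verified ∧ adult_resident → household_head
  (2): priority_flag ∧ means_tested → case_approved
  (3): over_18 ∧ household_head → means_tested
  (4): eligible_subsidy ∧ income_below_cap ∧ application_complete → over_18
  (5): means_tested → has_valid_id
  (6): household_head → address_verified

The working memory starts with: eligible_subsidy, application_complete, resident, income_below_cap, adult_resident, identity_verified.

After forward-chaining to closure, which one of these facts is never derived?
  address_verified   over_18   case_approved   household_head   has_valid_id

Round 1 — (1), (4), derive household_head, over_18.
Round 2 — (3), (6), derive means_tested, address_verified.
Round 3 — (5), derive has_valid_id.
Derived: address_verified (round 2), has_valid_id (round 3), over_18 (round 1), household_head (round 1). case_approved never appears in any round.

case_approved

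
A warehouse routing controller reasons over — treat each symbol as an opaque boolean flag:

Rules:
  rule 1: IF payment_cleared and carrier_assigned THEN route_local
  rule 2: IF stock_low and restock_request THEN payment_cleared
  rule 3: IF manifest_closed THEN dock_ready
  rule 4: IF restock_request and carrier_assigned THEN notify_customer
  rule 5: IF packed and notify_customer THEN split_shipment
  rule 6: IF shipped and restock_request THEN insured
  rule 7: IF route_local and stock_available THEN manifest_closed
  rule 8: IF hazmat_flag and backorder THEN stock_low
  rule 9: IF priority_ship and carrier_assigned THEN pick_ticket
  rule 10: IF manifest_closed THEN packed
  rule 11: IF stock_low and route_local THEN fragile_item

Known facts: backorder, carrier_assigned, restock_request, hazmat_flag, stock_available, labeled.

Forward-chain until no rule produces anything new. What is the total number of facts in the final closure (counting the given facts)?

Round 1 fires rule 4, rule 8, giving notify_customer, stock_low.
Round 2 fires rule 2, giving payment_cleared.
Round 3 fires rule 1, giving route_local.
Round 4 fires rule 7, rule 11, giving manifest_closed, fragile_item.
Round 5 fires rule 3, rule 10, giving dock_ready, packed.
Round 6 fires rule 5, giving split_shipment.
Closure: {backorder, carrier_assigned, dock_ready, fragile_item, hazmat_flag, labeled, manifest_closed, notify_customer, packed, payment_cleared, restock_request, route_local, split_shipment, stock_available, stock_low} — 15 facts.

15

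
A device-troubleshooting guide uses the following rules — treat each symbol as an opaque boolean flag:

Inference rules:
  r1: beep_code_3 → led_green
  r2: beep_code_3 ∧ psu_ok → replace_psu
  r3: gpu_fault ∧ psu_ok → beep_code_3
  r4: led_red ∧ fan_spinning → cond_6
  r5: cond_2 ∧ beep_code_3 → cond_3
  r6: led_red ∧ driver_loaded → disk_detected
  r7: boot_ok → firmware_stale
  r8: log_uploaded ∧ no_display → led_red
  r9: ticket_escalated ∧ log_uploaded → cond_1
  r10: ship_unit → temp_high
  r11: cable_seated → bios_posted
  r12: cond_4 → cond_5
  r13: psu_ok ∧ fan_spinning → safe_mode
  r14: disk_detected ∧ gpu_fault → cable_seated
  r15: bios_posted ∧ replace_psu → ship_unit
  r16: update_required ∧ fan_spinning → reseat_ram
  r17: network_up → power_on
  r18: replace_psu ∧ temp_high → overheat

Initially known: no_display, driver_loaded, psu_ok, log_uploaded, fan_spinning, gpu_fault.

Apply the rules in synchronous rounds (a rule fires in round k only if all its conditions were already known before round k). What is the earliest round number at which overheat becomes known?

7

Round 1 fires r3, r8, r13, giving beep_code_3, led_red, safe_mode.
Round 2 fires r1, r2, r4, r6, giving led_green, replace_psu, cond_6, disk_detected.
Round 3 fires r14, giving cable_seated.
Round 4 fires r11, giving bios_posted.
Round 5 fires r15, giving ship_unit.
Round 6 fires r10, giving temp_high.
Round 7 fires r18, giving overheat.
overheat first appears in round 7.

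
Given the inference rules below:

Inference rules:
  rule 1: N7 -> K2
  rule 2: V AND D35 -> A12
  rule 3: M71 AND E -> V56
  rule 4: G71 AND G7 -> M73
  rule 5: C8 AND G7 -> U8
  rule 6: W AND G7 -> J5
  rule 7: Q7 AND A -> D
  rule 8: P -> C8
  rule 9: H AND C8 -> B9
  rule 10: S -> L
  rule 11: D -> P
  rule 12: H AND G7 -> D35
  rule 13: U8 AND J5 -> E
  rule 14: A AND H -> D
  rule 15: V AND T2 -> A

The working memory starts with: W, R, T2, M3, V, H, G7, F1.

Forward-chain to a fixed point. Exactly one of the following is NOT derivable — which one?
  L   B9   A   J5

L

Round 1: rule 6 [W AND G7 -> J5]; rule 12 [H AND G7 -> D35]; rule 15 [V AND T2 -> A]. Adds J5, D35, A.
Round 2: rule 2 [V AND D35 -> A12]; rule 14 [A AND H -> D]. Adds A12, D.
Round 3: rule 11 [D -> P]. Adds P.
Round 4: rule 8 [P -> C8]. Adds C8.
Round 5: rule 5 [C8 AND G7 -> U8]; rule 9 [H AND C8 -> B9]. Adds U8, B9.
Round 6: rule 13 [U8 AND J5 -> E]. Adds E.
Derived: B9 (round 5), A (round 1), J5 (round 1). L never appears in any round.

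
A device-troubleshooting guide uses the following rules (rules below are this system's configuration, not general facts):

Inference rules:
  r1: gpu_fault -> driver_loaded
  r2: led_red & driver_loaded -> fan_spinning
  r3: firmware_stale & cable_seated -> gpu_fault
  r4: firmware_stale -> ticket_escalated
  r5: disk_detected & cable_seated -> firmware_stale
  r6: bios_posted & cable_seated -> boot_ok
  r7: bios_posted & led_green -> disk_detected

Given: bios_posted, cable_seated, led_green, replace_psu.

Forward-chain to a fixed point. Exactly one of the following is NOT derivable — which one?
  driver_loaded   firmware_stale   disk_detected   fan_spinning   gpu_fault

fan_spinning

[1] r6 [bios_posted & cable_seated -> boot_ok]; r7 [bios_posted & led_green -> disk_detected]. ⇒ new: boot_ok, disk_detected.
[2] r5 [disk_detected & cable_seated -> firmware_stale]. ⇒ new: firmware_stale.
[3] r3 [firmware_stale & cable_seated -> gpu_fault]; r4 [firmware_stale -> ticket_escalated]. ⇒ new: gpu_fault, ticket_escalated.
[4] r1 [gpu_fault -> driver_loaded]. ⇒ new: driver_loaded.
Derived: gpu_fault (round 3), firmware_stale (round 2), disk_detected (round 1), driver_loaded (round 4). fan_spinning never appears in any round.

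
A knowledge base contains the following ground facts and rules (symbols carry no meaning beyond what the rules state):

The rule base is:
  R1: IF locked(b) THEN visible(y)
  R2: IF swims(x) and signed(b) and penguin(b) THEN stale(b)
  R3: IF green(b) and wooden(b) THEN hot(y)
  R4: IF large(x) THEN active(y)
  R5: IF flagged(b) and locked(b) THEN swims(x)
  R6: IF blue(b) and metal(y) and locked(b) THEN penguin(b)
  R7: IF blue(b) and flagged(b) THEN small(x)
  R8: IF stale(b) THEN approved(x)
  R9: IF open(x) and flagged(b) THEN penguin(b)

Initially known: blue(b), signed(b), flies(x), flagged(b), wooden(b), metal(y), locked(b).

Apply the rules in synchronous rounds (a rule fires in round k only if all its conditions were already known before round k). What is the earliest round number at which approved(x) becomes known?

3

[1] R1 [IF locked(b) THEN visible(y)]; R5 [IF flagged(b) and locked(b) THEN swims(x)]; R6 [IF blue(b) and metal(y) and locked(b) THEN penguin(b)]; R7 [IF blue(b) and flagged(b) THEN small(x)]. ⇒ new: visible(y), swims(x), penguin(b), small(x).
[2] R2 [IF swims(x) and signed(b) and penguin(b) THEN stale(b)]. ⇒ new: stale(b).
[3] R8 [IF stale(b) THEN approved(x)]. ⇒ new: approved(x).
approved(x) first appears in round 3.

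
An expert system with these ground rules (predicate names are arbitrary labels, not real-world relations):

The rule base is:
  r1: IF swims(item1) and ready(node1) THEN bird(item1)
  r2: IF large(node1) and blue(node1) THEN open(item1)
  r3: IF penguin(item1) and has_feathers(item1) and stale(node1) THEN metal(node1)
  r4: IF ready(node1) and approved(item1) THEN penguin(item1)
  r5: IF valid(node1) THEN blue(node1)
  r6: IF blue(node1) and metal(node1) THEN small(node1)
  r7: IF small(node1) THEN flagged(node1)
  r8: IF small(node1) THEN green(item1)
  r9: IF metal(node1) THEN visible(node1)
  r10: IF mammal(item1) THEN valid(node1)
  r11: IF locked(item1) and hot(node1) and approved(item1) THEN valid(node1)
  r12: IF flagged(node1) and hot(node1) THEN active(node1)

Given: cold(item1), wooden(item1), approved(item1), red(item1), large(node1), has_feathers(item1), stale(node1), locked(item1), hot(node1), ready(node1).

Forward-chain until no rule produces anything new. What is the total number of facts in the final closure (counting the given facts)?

20

Round 1: r4 [IF ready(node1) and approved(item1) THEN penguin(item1)]; r11 [IF locked(item1) and hot(node1) and approved(item1) THEN valid(node1)]. Adds penguin(item1), valid(node1).
Round 2: r3 [IF penguin(item1) and has_feathers(item1) and stale(node1) THEN metal(node1)]; r5 [IF valid(node1) THEN blue(node1)]. Adds metal(node1), blue(node1).
Round 3: r2 [IF large(node1) and blue(node1) THEN open(item1)]; r6 [IF blue(node1) and metal(node1) THEN small(node1)]; r9 [IF metal(node1) THEN visible(node1)]. Adds open(item1), small(node1), visible(node1).
Round 4: r7 [IF small(node1) THEN flagged(node1)]; r8 [IF small(node1) THEN green(item1)]. Adds flagged(node1), green(item1).
Round 5: r12 [IF flagged(node1) and hot(node1) THEN active(node1)]. Adds active(node1).
Closure: {active(node1), approved(item1), blue(node1), cold(item1), flagged(node1), green(item1), has_feathers(item1), hot(node1), large(node1), locked(item1), metal(node1), open(item1), penguin(item1), ready(node1), red(item1), small(node1), stale(node1), valid(node1), visible(node1), wooden(item1)} — 20 facts.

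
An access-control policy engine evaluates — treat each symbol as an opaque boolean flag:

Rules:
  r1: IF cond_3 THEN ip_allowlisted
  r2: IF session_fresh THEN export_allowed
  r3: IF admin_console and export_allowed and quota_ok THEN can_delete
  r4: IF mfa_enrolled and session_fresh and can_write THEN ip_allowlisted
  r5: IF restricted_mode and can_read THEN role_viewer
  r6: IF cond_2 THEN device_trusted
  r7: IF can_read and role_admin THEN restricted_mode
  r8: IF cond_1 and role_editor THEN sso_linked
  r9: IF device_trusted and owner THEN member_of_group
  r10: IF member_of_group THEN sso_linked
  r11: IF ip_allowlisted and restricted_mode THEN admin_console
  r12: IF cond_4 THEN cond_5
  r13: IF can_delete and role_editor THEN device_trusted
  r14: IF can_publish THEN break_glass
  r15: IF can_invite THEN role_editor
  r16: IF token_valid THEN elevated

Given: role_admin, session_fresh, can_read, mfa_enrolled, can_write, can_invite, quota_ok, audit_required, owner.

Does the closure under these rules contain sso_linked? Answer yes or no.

[1] r2 [IF session_fresh THEN export_allowed]; r4 [IF mfa_enrolled and session_fresh and can_write THEN ip_allowlisted]; r7 [IF can_read and role_admin THEN restricted_mode]; r15 [IF can_invite THEN role_editor]. ⇒ new: export_allowed, ip_allowlisted, restricted_mode, role_editor.
[2] r5 [IF restricted_mode and can_read THEN role_viewer]; r11 [IF ip_allowlisted and restricted_mode THEN admin_console]. ⇒ new: role_viewer, admin_console.
[3] r3 [IF admin_console and export_allowed and quota_ok THEN can_delete]. ⇒ new: can_delete.
[4] r13 [IF can_delete and role_editor THEN device_trusted]. ⇒ new: device_trusted.
[5] r9 [IF device_trusted and owner THEN member_of_group]. ⇒ new: member_of_group.
[6] r10 [IF member_of_group THEN sso_linked]. ⇒ new: sso_linked.
sso_linked appears in round 6, so it is derivable.

yes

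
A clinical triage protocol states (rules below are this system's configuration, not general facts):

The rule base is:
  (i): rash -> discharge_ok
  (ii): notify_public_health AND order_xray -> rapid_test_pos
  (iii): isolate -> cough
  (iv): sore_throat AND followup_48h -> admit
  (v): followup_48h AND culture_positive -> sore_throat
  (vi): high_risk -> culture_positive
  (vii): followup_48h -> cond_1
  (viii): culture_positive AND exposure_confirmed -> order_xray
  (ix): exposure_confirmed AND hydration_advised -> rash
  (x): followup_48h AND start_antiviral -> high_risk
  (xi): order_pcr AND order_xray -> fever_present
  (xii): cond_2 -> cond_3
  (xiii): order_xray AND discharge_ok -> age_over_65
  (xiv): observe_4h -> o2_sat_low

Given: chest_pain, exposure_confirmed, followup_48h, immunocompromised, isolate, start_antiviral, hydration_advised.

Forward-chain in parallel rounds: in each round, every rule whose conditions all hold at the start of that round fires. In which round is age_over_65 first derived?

Round 1: (iii) [isolate -> cough]; (vii) [followup_48h -> cond_1]; (ix) [exposure_confirmed AND hydration_advised -> rash]; (x) [followup_48h AND start_antiviral -> high_risk]. Adds cough, cond_1, rash, high_risk.
Round 2: (i) [rash -> discharge_ok]; (vi) [high_risk -> culture_positive]. Adds discharge_ok, culture_positive.
Round 3: (v) [followup_48h AND culture_positive -> sore_throat]; (viii) [culture_positive AND exposure_confirmed -> order_xray]. Adds sore_throat, order_xray.
Round 4: (iv) [sore_throat AND followup_48h -> admit]; (xiii) [order_xray AND discharge_ok -> age_over_65]. Adds admit, age_over_65.
age_over_65 first appears in round 4.

4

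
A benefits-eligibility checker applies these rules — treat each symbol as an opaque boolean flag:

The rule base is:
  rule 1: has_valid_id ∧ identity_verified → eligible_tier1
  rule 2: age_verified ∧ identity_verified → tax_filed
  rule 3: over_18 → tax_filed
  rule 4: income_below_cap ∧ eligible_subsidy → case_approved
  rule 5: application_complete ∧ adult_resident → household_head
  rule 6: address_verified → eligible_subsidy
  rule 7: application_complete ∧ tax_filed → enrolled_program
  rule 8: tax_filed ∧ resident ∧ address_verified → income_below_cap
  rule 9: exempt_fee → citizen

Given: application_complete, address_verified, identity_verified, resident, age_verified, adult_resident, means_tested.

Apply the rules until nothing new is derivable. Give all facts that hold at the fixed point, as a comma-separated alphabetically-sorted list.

address_verified, adult_resident, age_verified, application_complete, case_approved, eligible_subsidy, enrolled_program, household_head, identity_verified, income_below_cap, means_tested, resident, tax_filed

[1] rule 2 [age_verified ∧ identity_verified → tax_filed]; rule 5 [application_complete ∧ adult_resident → household_head]; rule 6 [address_verified → eligible_subsidy]. ⇒ new: tax_filed, household_head, eligible_subsidy.
[2] rule 7 [application_complete ∧ tax_filed → enrolled_program]; rule 8 [tax_filed ∧ resident ∧ address_verified → income_below_cap]. ⇒ new: enrolled_program, income_below_cap.
[3] rule 4 [income_below_cap ∧ eligible_subsidy → case_approved]. ⇒ new: case_approved.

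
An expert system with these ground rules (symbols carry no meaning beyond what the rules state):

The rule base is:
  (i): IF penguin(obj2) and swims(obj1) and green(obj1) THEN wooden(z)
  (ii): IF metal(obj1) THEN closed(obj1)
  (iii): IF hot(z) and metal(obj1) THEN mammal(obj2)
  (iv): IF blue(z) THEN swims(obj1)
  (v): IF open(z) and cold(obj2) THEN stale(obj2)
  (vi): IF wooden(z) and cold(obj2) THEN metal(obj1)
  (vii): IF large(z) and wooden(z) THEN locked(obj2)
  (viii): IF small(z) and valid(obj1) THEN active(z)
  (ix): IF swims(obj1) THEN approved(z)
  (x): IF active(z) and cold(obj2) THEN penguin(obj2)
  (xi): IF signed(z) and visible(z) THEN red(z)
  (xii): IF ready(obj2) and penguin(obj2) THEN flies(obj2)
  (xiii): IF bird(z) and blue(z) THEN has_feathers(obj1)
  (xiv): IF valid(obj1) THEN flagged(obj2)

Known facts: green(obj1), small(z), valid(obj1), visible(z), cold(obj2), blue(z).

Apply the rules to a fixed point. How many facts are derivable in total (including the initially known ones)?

14

Round 1 — (iv), (viii), (xiv), derive swims(obj1), active(z), flagged(obj2).
Round 2 — (ix), (x), derive approved(z), penguin(obj2).
Round 3 — (i), derive wooden(z).
Round 4 — (vi), derive metal(obj1).
Round 5 — (ii), derive closed(obj1).
Closure: {active(z), approved(z), blue(z), closed(obj1), cold(obj2), flagged(obj2), green(obj1), metal(obj1), penguin(obj2), small(z), swims(obj1), valid(obj1), visible(z), wooden(z)} — 14 facts.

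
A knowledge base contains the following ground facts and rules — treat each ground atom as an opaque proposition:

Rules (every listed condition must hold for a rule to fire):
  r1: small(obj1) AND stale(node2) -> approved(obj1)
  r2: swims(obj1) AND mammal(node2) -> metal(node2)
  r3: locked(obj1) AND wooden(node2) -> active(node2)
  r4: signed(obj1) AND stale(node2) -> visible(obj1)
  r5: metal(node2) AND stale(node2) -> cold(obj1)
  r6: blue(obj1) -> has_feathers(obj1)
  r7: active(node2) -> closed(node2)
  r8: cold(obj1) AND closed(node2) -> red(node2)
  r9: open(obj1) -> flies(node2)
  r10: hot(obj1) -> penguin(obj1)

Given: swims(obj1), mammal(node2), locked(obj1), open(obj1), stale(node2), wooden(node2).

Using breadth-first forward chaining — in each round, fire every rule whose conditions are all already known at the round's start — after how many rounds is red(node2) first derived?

3

Round 1: r2 [swims(obj1) AND mammal(node2) -> metal(node2)]; r3 [locked(obj1) AND wooden(node2) -> active(node2)]; r9 [open(obj1) -> flies(node2)]. New: metal(node2), active(node2), flies(node2).
Round 2: r5 [metal(node2) AND stale(node2) -> cold(obj1)]; r7 [active(node2) -> closed(node2)]. New: cold(obj1), closed(node2).
Round 3: r8 [cold(obj1) AND closed(node2) -> red(node2)]. New: red(node2).
red(node2) first appears in round 3.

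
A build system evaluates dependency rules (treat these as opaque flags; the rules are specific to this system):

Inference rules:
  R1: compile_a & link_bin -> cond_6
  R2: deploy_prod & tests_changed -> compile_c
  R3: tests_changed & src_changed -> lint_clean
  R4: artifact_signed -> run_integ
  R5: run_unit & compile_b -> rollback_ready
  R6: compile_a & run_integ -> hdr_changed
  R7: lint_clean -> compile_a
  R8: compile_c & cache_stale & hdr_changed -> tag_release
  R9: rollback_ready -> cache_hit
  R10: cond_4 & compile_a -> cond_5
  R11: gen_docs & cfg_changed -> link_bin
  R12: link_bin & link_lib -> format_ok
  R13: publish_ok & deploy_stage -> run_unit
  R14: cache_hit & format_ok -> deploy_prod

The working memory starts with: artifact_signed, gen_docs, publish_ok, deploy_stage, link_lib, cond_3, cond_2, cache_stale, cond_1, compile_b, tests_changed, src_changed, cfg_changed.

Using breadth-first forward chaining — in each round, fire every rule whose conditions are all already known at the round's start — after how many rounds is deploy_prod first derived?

4

Round 1 — R3, R4, R11, R13, derive lint_clean, run_integ, link_bin, run_unit.
Round 2 — R5, R7, R12, derive rollback_ready, compile_a, format_ok.
Round 3 — R1, R6, R9, derive cond_6, hdr_changed, cache_hit.
Round 4 — R14, derive deploy_prod.
deploy_prod first appears in round 4.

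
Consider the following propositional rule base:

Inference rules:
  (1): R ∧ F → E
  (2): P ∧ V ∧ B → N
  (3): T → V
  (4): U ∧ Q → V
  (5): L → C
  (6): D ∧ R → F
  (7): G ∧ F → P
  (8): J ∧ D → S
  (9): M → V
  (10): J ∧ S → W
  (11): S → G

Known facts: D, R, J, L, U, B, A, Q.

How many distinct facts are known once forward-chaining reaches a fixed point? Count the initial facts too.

[1] (4) [U ∧ Q → V]; (5) [L → C]; (6) [D ∧ R → F]; (8) [J ∧ D → S]. ⇒ new: V, C, F, S.
[2] (1) [R ∧ F → E]; (10) [J ∧ S → W]; (11) [S → G]. ⇒ new: E, W, G.
[3] (7) [G ∧ F → P]. ⇒ new: P.
[4] (2) [P ∧ V ∧ B → N]. ⇒ new: N.
Closure: {A, B, C, D, E, F, G, J, L, N, P, Q, R, S, U, V, W} — 17 facts.

17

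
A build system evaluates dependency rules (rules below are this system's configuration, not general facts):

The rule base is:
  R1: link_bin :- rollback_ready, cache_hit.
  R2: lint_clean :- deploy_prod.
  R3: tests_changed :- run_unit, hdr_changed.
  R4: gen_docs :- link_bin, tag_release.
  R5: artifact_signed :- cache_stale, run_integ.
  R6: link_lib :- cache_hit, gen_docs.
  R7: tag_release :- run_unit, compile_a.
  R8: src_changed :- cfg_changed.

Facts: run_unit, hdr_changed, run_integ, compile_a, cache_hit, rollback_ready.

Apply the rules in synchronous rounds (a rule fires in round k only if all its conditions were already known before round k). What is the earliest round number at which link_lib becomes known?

3

Round 1 — R1, R3, R7, derive link_bin, tests_changed, tag_release.
Round 2 — R4, derive gen_docs.
Round 3 — R6, derive link_lib.
link_lib first appears in round 3.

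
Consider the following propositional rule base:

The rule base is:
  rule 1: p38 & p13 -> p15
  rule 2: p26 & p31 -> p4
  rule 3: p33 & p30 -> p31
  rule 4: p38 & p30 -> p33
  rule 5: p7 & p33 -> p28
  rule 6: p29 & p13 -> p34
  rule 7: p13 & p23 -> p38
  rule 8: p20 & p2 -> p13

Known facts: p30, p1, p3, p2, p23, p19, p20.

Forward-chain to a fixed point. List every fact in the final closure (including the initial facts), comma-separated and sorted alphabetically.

p1, p13, p15, p19, p2, p20, p23, p3, p30, p31, p33, p38

Round 1 fires rule 8, giving p13.
Round 2 fires rule 7, giving p38.
Round 3 fires rule 1, rule 4, giving p15, p33.
Round 4 fires rule 3, giving p31.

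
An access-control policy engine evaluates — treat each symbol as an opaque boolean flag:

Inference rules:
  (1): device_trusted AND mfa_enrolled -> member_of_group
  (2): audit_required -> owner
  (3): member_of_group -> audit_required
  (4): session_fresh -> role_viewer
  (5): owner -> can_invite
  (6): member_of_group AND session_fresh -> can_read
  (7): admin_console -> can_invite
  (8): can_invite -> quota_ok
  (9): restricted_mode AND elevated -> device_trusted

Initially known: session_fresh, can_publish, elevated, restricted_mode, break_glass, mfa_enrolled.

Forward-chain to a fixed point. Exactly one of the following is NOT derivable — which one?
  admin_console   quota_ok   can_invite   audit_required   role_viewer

Round 1: (4) [session_fresh -> role_viewer]; (9) [restricted_mode AND elevated -> device_trusted]. New: role_viewer, device_trusted.
Round 2: (1) [device_trusted AND mfa_enrolled -> member_of_group]. New: member_of_group.
Round 3: (3) [member_of_group -> audit_required]; (6) [member_of_group AND session_fresh -> can_read]. New: audit_required, can_read.
Round 4: (2) [audit_required -> owner]. New: owner.
Round 5: (5) [owner -> can_invite]. New: can_invite.
Round 6: (8) [can_invite -> quota_ok]. New: quota_ok.
Derived: quota_ok (round 6), audit_required (round 3), can_invite (round 5), role_viewer (round 1). admin_console never appears in any round.

admin_console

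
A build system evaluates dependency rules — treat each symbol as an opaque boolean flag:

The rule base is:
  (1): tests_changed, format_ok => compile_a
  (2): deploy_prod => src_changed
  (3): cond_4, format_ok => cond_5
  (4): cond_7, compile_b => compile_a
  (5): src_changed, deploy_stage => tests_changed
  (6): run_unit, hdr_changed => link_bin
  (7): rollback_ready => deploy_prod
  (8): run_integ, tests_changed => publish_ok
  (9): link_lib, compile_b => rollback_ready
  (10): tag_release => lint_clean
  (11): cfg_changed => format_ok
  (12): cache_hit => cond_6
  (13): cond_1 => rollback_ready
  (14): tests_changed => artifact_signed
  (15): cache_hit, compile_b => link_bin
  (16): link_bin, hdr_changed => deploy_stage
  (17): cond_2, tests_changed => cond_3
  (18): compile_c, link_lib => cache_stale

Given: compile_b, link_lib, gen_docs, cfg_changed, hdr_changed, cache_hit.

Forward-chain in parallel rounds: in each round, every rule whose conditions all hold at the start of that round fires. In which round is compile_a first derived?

[1] (9) [link_lib, compile_b => rollback_ready]; (11) [cfg_changed => format_ok]; (12) [cache_hit => cond_6]; (15) [cache_hit, compile_b => link_bin]. ⇒ new: rollback_ready, format_ok, cond_6, link_bin.
[2] (7) [rollback_ready => deploy_prod]; (16) [link_bin, hdr_changed => deploy_stage]. ⇒ new: deploy_prod, deploy_stage.
[3] (2) [deploy_prod => src_changed]. ⇒ new: src_changed.
[4] (5) [src_changed, deploy_stage => tests_changed]. ⇒ new: tests_changed.
[5] (1) [tests_changed, format_ok => compile_a]; (14) [tests_changed => artifact_signed]. ⇒ new: compile_a, artifact_signed.
compile_a first appears in round 5.

5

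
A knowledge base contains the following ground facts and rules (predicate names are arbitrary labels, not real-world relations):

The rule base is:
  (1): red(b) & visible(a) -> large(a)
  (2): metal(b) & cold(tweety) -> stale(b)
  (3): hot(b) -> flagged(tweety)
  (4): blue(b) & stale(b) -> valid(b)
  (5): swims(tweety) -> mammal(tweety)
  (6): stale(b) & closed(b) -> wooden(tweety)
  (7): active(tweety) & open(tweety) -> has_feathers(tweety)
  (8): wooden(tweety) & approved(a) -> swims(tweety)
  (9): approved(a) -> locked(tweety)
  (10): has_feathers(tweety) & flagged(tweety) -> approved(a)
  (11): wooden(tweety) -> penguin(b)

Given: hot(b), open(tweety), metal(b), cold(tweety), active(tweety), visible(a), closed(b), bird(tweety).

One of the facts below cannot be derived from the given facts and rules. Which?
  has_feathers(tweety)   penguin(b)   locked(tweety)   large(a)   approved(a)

large(a)

Round 1: (2) [metal(b) & cold(tweety) -> stale(b)]; (3) [hot(b) -> flagged(tweety)]; (7) [active(tweety) & open(tweety) -> has_feathers(tweety)]. New: stale(b), flagged(tweety), has_feathers(tweety).
Round 2: (6) [stale(b) & closed(b) -> wooden(tweety)]; (10) [has_feathers(tweety) & flagged(tweety) -> approved(a)]. New: wooden(tweety), approved(a).
Round 3: (8) [wooden(tweety) & approved(a) -> swims(tweety)]; (9) [approved(a) -> locked(tweety)]; (11) [wooden(tweety) -> penguin(b)]. New: swims(tweety), locked(tweety), penguin(b).
Round 4: (5) [swims(tweety) -> mammal(tweety)]. New: mammal(tweety).
Derived: penguin(b) (round 3), has_feathers(tweety) (round 1), approved(a) (round 2), locked(tweety) (round 3). large(a) never appears in any round.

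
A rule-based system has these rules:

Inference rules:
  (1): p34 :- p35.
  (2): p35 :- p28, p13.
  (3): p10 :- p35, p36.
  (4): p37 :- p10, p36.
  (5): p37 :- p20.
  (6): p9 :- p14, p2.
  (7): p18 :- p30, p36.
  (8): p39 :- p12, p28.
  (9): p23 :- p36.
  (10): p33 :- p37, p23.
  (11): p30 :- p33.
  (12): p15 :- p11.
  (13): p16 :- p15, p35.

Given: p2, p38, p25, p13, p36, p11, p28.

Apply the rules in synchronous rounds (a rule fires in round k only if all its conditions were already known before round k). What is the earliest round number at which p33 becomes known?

4

Round 1: (2) [p35 :- p28, p13.]; (9) [p23 :- p36.]; (12) [p15 :- p11.]. New: p35, p23, p15.
Round 2: (1) [p34 :- p35.]; (3) [p10 :- p35, p36.]; (13) [p16 :- p15, p35.]. New: p34, p10, p16.
Round 3: (4) [p37 :- p10, p36.]. New: p37.
Round 4: (10) [p33 :- p37, p23.]. New: p33.
p33 first appears in round 4.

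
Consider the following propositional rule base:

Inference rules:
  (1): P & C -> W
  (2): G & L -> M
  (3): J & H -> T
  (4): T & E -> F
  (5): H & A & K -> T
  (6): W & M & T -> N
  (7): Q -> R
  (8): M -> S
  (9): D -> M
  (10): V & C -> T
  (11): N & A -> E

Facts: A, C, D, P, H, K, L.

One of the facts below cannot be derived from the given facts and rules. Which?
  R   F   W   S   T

Round 1: (1) [P & C -> W]; (5) [H & A & K -> T]; (9) [D -> M]. Adds W, T, M.
Round 2: (6) [W & M & T -> N]; (8) [M -> S]. Adds N, S.
Round 3: (11) [N & A -> E]. Adds E.
Round 4: (4) [T & E -> F]. Adds F.
Derived: F (round 4), W (round 1), T (round 1), S (round 2). R never appears in any round.

R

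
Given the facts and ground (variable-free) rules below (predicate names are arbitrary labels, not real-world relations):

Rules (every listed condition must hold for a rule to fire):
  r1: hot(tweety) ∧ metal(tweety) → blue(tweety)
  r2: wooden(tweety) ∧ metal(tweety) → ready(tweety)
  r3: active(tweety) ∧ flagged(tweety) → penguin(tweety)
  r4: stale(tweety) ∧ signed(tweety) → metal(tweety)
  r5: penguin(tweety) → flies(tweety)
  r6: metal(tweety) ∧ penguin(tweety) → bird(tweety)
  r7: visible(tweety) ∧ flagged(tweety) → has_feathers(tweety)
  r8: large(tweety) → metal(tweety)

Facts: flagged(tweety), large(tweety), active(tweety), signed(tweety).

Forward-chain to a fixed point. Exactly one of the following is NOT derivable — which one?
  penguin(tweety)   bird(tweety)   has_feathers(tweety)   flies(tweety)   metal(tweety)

[1] r3 [active(tweety) ∧ flagged(tweety) → penguin(tweety)]; r8 [large(tweety) → metal(tweety)]. ⇒ new: penguin(tweety), metal(tweety).
[2] r5 [penguin(tweety) → flies(tweety)]; r6 [metal(tweety) ∧ penguin(tweety) → bird(tweety)]. ⇒ new: flies(tweety), bird(tweety).
Derived: penguin(tweety) (round 1), metal(tweety) (round 1), bird(tweety) (round 2), flies(tweety) (round 2). has_feathers(tweety) never appears in any round.

has_feathers(tweety)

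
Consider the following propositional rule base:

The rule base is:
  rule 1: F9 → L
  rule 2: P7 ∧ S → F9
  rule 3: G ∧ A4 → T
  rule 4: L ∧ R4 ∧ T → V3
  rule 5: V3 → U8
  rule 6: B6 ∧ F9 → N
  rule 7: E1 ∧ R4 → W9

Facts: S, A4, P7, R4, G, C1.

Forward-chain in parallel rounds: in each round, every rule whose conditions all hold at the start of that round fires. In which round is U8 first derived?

4

Round 1 fires rule 2, rule 3, giving F9, T.
Round 2 fires rule 1, giving L.
Round 3 fires rule 4, giving V3.
Round 4 fires rule 5, giving U8.
U8 first appears in round 4.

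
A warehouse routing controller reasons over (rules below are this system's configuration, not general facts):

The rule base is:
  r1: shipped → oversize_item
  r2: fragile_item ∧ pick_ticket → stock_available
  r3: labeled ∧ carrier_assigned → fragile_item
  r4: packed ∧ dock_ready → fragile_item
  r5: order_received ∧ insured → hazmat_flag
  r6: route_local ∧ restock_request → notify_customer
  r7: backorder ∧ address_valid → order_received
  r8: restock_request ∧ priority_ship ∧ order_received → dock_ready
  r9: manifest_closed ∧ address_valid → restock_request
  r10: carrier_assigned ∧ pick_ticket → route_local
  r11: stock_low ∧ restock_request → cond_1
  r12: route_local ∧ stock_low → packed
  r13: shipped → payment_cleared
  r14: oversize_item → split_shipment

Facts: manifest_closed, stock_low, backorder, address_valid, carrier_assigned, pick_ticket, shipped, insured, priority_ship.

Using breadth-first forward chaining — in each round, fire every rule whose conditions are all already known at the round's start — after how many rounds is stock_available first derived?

4

Round 1 fires r1, r7, r9, r10, r13, giving oversize_item, order_received, restock_request, route_local, payment_cleared.
Round 2 fires r5, r6, r8, r11, r12, r14, giving hazmat_flag, notify_customer, dock_ready, cond_1, packed, split_shipment.
Round 3 fires r4, giving fragile_item.
Round 4 fires r2, giving stock_available.
stock_available first appears in round 4.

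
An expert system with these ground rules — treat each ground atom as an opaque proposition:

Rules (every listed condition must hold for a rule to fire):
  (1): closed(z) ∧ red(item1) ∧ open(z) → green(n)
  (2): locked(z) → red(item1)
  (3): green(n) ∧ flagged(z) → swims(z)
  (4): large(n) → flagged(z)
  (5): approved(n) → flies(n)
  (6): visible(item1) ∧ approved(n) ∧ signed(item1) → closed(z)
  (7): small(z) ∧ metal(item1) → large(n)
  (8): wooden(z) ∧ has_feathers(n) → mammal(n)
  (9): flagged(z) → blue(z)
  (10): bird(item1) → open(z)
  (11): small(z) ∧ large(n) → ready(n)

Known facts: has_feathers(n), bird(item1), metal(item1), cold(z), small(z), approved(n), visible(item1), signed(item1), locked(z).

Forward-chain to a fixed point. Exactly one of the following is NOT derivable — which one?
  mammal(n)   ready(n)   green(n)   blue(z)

Round 1: (2) [locked(z) → red(item1)]; (5) [approved(n) → flies(n)]; (6) [visible(item1) ∧ approved(n) ∧ signed(item1) → closed(z)]; (7) [small(z) ∧ metal(item1) → large(n)]; (10) [bird(item1) → open(z)]. New: red(item1), flies(n), closed(z), large(n), open(z).
Round 2: (1) [closed(z) ∧ red(item1) ∧ open(z) → green(n)]; (4) [large(n) → flagged(z)]; (11) [small(z) ∧ large(n) → ready(n)]. New: green(n), flagged(z), ready(n).
Round 3: (3) [green(n) ∧ flagged(z) → swims(z)]; (9) [flagged(z) → blue(z)]. New: swims(z), blue(z).
Derived: blue(z) (round 3), green(n) (round 2), ready(n) (round 2). mammal(n) never appears in any round.

mammal(n)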